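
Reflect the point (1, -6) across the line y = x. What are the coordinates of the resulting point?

Reflection across line y = x: (1, -6) → (-6, 1)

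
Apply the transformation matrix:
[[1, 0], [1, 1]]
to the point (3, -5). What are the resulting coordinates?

Matrix multiplication:
[[1, 0], [1, 1]] × [3, -5]ᵀ
= [(1)(3) + (0)(-5), (1)(3) + (1)(-5)]ᵀ
= [3, -2]ᵀ
Result: (3, -2)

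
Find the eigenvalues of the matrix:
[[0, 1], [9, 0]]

Characteristic equation: det(A - λI) = 0
λ² - (trace)λ + (det) = 0
trace = 0 + 0 = 0, det = (0)(0) - (1)(9) = -9
λ² - (0)λ + (-9) = 0
λ = (0 ± √((0)² - 4·(-9))) / 2 = (0 ± √36) / 2
Solving: λ = -3, 3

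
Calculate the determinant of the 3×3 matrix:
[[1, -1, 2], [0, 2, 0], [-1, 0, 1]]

Expansion along first row:
det = 1·det([[2,0],[0,1]]) - -1·det([[0,0],[-1,1]]) + 2·det([[0,2],[-1,0]])
    = 1·(2·1 - 0·0) - -1·(0·1 - 0·-1) + 2·(0·0 - 2·-1)
    = 1·2 - -1·0 + 2·2
    = 2 + 0 + 4 = 6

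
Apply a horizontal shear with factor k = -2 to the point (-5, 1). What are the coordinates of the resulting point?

Shear matrix for horizontal shear with factor k = -2:
[[1, -2], [0, 1]]
Result: (-5, 1) → (-7, 1)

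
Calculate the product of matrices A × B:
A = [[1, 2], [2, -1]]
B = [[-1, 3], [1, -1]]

Matrix multiplication:
C[0][0] = 1×-1 + 2×1 = 1
C[0][1] = 1×3 + 2×-1 = 1
C[1][0] = 2×-1 + -1×1 = -3
C[1][1] = 2×3 + -1×-1 = 7
Result: [[1, 1], [-3, 7]]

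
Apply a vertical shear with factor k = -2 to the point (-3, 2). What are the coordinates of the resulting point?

Shear matrix for vertical shear with factor k = -2:
[[1, 0], [-2, 1]]
Result: (-3, 2) → (-3, 8)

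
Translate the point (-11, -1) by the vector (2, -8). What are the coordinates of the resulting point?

Translation by (2, -8) (homogeneous matrix [[1, 0, 2], [0, 1, -8], [0, 0, 1]]):
x' = -11 + 2 = -9
y' = -1 + -8 = -9
Result: (-9, -9)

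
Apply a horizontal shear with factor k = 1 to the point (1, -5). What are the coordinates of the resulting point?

Shear matrix for horizontal shear with factor k = 1:
[[1, 1], [0, 1]]
Result: (1, -5) → (-4, -5)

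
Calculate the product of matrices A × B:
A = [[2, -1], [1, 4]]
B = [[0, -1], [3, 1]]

Matrix multiplication:
C[0][0] = 2×0 + -1×3 = -3
C[0][1] = 2×-1 + -1×1 = -3
C[1][0] = 1×0 + 4×3 = 12
C[1][1] = 1×-1 + 4×1 = 3
Result: [[-3, -3], [12, 3]]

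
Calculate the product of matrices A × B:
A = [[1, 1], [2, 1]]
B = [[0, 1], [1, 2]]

Matrix multiplication:
C[0][0] = 1×0 + 1×1 = 1
C[0][1] = 1×1 + 1×2 = 3
C[1][0] = 2×0 + 1×1 = 1
C[1][1] = 2×1 + 1×2 = 4
Result: [[1, 3], [1, 4]]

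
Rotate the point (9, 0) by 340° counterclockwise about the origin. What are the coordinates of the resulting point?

Rotation matrix for 340°: [[cos 340°, -sin 340°], [sin 340°, cos 340°]] ≈ [[0.939693, 0.342020], [-0.342020, 0.939693]]
[[0.939693, 0.342020], [-0.342020, 0.939693]] × [9, 0]ᵀ ≈ [8.4572, -3.0782]ᵀ
Result: (8.4572, -3.0782)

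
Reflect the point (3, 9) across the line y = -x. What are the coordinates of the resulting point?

Reflection across line y = -x: (3, 9) → (-9, -3)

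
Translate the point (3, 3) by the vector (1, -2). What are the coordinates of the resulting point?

Translation by (1, -2) (homogeneous matrix [[1, 0, 1], [0, 1, -2], [0, 0, 1]]):
x' = 3 + 1 = 4
y' = 3 + -2 = 1
Result: (4, 1)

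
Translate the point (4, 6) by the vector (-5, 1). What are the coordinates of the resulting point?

Translation by (-5, 1) (homogeneous matrix [[1, 0, -5], [0, 1, 1], [0, 0, 1]]):
x' = 4 + -5 = -1
y' = 6 + 1 = 7
Result: (-1, 7)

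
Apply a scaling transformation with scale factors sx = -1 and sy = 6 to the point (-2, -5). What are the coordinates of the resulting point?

Scaling matrix:
[[-1, 0], [0, 6]]
Result: (-2 × -1, -5 × 6) = (2, -30)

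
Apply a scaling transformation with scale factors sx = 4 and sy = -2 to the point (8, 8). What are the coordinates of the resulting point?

Scaling matrix:
[[4, 0], [0, -2]]
Result: (8 × 4, 8 × -2) = (32, -16)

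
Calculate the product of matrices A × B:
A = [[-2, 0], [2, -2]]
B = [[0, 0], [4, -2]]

Matrix multiplication:
C[0][0] = -2×0 + 0×4 = 0
C[0][1] = -2×0 + 0×-2 = 0
C[1][0] = 2×0 + -2×4 = -8
C[1][1] = 2×0 + -2×-2 = 4
Result: [[0, 0], [-8, 4]]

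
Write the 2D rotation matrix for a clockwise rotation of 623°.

Rotation matrix formula: [[cos θ, -sin θ], [sin θ, cos θ]]
A clockwise rotation by 623° is equivalent to a counterclockwise rotation by -623°.
For θ = -623°:
cos(-623°) = -0.1219
sin(-623°) = 0.9925
Result: [[-0.1219, -0.9925], [0.9925, -0.1219]]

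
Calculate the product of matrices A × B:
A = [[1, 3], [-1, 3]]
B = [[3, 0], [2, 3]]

Matrix multiplication:
C[0][0] = 1×3 + 3×2 = 9
C[0][1] = 1×0 + 3×3 = 9
C[1][0] = -1×3 + 3×2 = 3
C[1][1] = -1×0 + 3×3 = 9
Result: [[9, 9], [3, 9]]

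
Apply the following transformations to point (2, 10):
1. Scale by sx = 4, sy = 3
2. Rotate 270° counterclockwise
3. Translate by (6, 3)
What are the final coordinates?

Step 1: Scale → (8, 30)
Step 2: Rotate 270° → (30, -8)
Step 3: Translate → (36, -5)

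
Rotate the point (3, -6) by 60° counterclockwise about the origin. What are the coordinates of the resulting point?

Rotation matrix for 60°: [[cos 60°, -sin 60°], [sin 60°, cos 60°]] ≈ [[0.500000, -0.866025], [0.866025, 0.500000]]
[[0.500000, -0.866025], [0.866025, 0.500000]] × [3, -6]ᵀ ≈ [6.6962, -0.4019]ᵀ
Result: (6.6962, -0.4019)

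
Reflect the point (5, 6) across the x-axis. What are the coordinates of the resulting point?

Reflection across x-axis: (5, 6) → (5, -6)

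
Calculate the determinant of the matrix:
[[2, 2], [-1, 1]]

For a 2×2 matrix [[a, b], [c, d]], det = ad - bc
det = (2)(1) - (2)(-1) = 2 - -2 = 4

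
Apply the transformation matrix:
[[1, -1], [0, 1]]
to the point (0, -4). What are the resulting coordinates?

Matrix multiplication:
[[1, -1], [0, 1]] × [0, -4]ᵀ
= [(1)(0) + (-1)(-4), (0)(0) + (1)(-4)]ᵀ
= [4, -4]ᵀ
Result: (4, -4)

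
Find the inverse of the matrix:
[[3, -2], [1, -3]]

For [[a,b],[c,d]], inverse = (1/det)·[[d,-b],[-c,a]]
det = (3)(-3) - (-2)(1) = -9 - -2 = -7
Inverse = (1/-7)·[[-3, 2], [-1, 3]]
= [[3/7, -2/7], [1/7, -3/7]]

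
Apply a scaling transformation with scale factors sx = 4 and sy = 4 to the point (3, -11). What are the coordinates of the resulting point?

Scaling matrix:
[[4, 0], [0, 4]]
Result: (3 × 4, -11 × 4) = (12, -44)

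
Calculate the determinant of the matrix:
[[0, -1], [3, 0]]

For a 2×2 matrix [[a, b], [c, d]], det = ad - bc
det = (0)(0) - (-1)(3) = 0 - -3 = 3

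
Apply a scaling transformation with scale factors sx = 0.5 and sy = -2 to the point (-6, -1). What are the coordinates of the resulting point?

Scaling matrix:
[[0.50, 0], [0, -2]]
Result: (-6 × 0.5, -1 × -2) = (-3, 2)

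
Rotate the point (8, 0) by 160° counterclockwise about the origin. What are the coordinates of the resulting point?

Rotation matrix for 160°: [[cos 160°, -sin 160°], [sin 160°, cos 160°]] ≈ [[-0.939693, -0.342020], [0.342020, -0.939693]]
[[-0.939693, -0.342020], [0.342020, -0.939693]] × [8, 0]ᵀ ≈ [-7.5175, 2.7362]ᵀ
Result: (-7.5175, 2.7362)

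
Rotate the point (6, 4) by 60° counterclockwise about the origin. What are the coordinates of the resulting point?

Rotation matrix for 60°: [[cos 60°, -sin 60°], [sin 60°, cos 60°]] ≈ [[0.500000, -0.866025], [0.866025, 0.500000]]
[[0.500000, -0.866025], [0.866025, 0.500000]] × [6, 4]ᵀ ≈ [-0.4641, 7.1962]ᵀ
Result: (-0.4641, 7.1962)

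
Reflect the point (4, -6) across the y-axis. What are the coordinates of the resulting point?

Reflection across y-axis: (4, -6) → (-4, -6)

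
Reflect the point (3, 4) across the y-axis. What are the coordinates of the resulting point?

Reflection across y-axis: (3, 4) → (-3, 4)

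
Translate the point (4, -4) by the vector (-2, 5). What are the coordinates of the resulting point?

Translation by (-2, 5) (homogeneous matrix [[1, 0, -2], [0, 1, 5], [0, 0, 1]]):
x' = 4 + -2 = 2
y' = -4 + 5 = 1
Result: (2, 1)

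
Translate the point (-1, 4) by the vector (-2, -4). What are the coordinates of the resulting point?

Translation by (-2, -4) (homogeneous matrix [[1, 0, -2], [0, 1, -4], [0, 0, 1]]):
x' = -1 + -2 = -3
y' = 4 + -4 = 0
Result: (-3, 0)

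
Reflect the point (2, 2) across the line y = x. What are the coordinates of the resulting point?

Reflection across line y = x: (2, 2) → (2, 2)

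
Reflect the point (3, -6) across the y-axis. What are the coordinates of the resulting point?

Reflection across y-axis: (3, -6) → (-3, -6)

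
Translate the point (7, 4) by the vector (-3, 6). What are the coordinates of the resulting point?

Translation by (-3, 6) (homogeneous matrix [[1, 0, -3], [0, 1, 6], [0, 0, 1]]):
x' = 7 + -3 = 4
y' = 4 + 6 = 10
Result: (4, 10)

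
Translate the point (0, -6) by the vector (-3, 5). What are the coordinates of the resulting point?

Translation by (-3, 5) (homogeneous matrix [[1, 0, -3], [0, 1, 5], [0, 0, 1]]):
x' = 0 + -3 = -3
y' = -6 + 5 = -1
Result: (-3, -1)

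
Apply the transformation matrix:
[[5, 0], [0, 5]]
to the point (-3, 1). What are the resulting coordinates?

Matrix multiplication:
[[5, 0], [0, 5]] × [-3, 1]ᵀ
= [(5)(-3) + (0)(1), (0)(-3) + (5)(1)]ᵀ
= [-15, 5]ᵀ
Result: (-15, 5)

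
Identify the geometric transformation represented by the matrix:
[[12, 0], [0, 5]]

This matrix represents: non-uniform scaling by sx = 12, sy = 5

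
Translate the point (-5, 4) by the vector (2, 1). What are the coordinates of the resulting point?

Translation by (2, 1) (homogeneous matrix [[1, 0, 2], [0, 1, 1], [0, 0, 1]]):
x' = -5 + 2 = -3
y' = 4 + 1 = 5
Result: (-3, 5)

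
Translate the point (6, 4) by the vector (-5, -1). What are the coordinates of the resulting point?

Translation by (-5, -1) (homogeneous matrix [[1, 0, -5], [0, 1, -1], [0, 0, 1]]):
x' = 6 + -5 = 1
y' = 4 + -1 = 3
Result: (1, 3)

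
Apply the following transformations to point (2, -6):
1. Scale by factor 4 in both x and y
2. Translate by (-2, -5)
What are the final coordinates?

Step 1: Scale (2, -6) by 4 → (8, -24)
Step 2: Translate by (-2, -5) → (6, -29)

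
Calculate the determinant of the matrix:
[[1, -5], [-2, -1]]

For a 2×2 matrix [[a, b], [c, d]], det = ad - bc
det = (1)(-1) - (-5)(-2) = -1 - 10 = -11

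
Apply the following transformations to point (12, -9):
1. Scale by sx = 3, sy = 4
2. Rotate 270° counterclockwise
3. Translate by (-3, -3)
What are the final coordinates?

Step 1: Scale → (36, -36)
Step 2: Rotate 270° → (-36, -36)
Step 3: Translate → (-39, -39)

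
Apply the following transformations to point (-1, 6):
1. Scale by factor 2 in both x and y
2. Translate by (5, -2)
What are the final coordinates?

Step 1: Scale (-1, 6) by 2 → (-2, 12)
Step 2: Translate by (5, -2) → (3, 10)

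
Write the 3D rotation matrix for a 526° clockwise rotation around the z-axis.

Rotation matrix for clockwise 526° around z-axis:
A clockwise rotation by 526° is a counterclockwise rotation by -526°.
cos(-526°) = -0.9703, sin(-526°) = -0.2419
Result: [[-0.9703, 0.2419, 0], [-0.2419, -0.9703, 0], [0, 0, 1]]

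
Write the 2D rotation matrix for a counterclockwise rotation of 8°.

Rotation matrix formula: [[cos θ, -sin θ], [sin θ, cos θ]]
For θ = 8°:
cos(8°) = 0.9903
sin(8°) = 0.1392
Result: [[0.9903, -0.1392], [0.1392, 0.9903]]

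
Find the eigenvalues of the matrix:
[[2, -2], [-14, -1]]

Characteristic equation: det(A - λI) = 0
λ² - (trace)λ + (det) = 0
trace = 2 + -1 = 1, det = (2)(-1) - (-2)(-14) = -30
λ² - (1)λ + (-30) = 0
λ = (1 ± √((1)² - 4·(-30))) / 2 = (1 ± √121) / 2
Solving: λ = -5, 6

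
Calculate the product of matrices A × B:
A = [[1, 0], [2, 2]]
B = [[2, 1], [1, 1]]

Matrix multiplication:
C[0][0] = 1×2 + 0×1 = 2
C[0][1] = 1×1 + 0×1 = 1
C[1][0] = 2×2 + 2×1 = 6
C[1][1] = 2×1 + 2×1 = 4
Result: [[2, 1], [6, 4]]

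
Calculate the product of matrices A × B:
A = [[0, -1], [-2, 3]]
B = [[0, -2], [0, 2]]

Matrix multiplication:
C[0][0] = 0×0 + -1×0 = 0
C[0][1] = 0×-2 + -1×2 = -2
C[1][0] = -2×0 + 3×0 = 0
C[1][1] = -2×-2 + 3×2 = 10
Result: [[0, -2], [0, 10]]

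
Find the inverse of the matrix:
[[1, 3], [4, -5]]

For [[a,b],[c,d]], inverse = (1/det)·[[d,-b],[-c,a]]
det = (1)(-5) - (3)(4) = -5 - 12 = -17
Inverse = (1/-17)·[[-5, -3], [-4, 1]]
= [[5/17, 3/17], [4/17, -1/17]]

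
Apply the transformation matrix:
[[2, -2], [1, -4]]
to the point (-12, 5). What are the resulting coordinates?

Matrix multiplication:
[[2, -2], [1, -4]] × [-12, 5]ᵀ
= [(2)(-12) + (-2)(5), (1)(-12) + (-4)(5)]ᵀ
= [-34, -32]ᵀ
Result: (-34, -32)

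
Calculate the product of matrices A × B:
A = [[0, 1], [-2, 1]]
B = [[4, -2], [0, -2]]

Matrix multiplication:
C[0][0] = 0×4 + 1×0 = 0
C[0][1] = 0×-2 + 1×-2 = -2
C[1][0] = -2×4 + 1×0 = -8
C[1][1] = -2×-2 + 1×-2 = 2
Result: [[0, -2], [-8, 2]]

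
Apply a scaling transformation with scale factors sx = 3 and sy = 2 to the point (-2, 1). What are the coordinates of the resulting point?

Scaling matrix:
[[3, 0], [0, 2]]
Result: (-2 × 3, 1 × 2) = (-6, 2)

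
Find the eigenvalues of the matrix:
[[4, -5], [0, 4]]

Characteristic equation: det(A - λI) = 0
λ² - (trace)λ + (det) = 0
trace = 4 + 4 = 8, det = (4)(4) - (-5)(0) = 16
λ² - (8)λ + (16) = 0
λ = (8 ± √((8)² - 4·(16))) / 2 = (8 ± √0) / 2
Solving: λ = 4, 4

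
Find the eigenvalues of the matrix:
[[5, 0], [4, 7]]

Characteristic equation: det(A - λI) = 0
λ² - (trace)λ + (det) = 0
trace = 5 + 7 = 12, det = (5)(7) - (0)(4) = 35
λ² - (12)λ + (35) = 0
λ = (12 ± √((12)² - 4·(35))) / 2 = (12 ± √4) / 2
Solving: λ = 5, 7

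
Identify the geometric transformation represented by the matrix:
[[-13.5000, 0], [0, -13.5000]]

This matrix represents: uniform scaling by factor -13.5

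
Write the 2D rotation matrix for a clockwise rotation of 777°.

Rotation matrix formula: [[cos θ, -sin θ], [sin θ, cos θ]]
A clockwise rotation by 777° is equivalent to a counterclockwise rotation by -777°.
For θ = -777°:
cos(-777°) = 0.5446
sin(-777°) = -0.8387
Result: [[0.5446, 0.8387], [-0.8387, 0.5446]]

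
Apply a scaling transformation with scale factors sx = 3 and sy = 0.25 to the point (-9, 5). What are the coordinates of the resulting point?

Scaling matrix:
[[3, 0], [0, 0.25]]
Result: (-9 × 3, 5 × 0.25) = (-27, 1.25)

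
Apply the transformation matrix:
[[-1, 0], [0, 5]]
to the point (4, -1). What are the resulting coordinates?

Matrix multiplication:
[[-1, 0], [0, 5]] × [4, -1]ᵀ
= [(-1)(4) + (0)(-1), (0)(4) + (5)(-1)]ᵀ
= [-4, -5]ᵀ
Result: (-4, -5)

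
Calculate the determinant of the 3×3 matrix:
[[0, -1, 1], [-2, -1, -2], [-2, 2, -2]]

Expansion along first row:
det = 0·det([[-1,-2],[2,-2]]) - -1·det([[-2,-2],[-2,-2]]) + 1·det([[-2,-1],[-2,2]])
    = 0·(-1·-2 - -2·2) - -1·(-2·-2 - -2·-2) + 1·(-2·2 - -1·-2)
    = 0·6 - -1·0 + 1·-6
    = 0 + 0 + -6 = -6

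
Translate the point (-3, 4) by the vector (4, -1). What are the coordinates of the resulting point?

Translation by (4, -1) (homogeneous matrix [[1, 0, 4], [0, 1, -1], [0, 0, 1]]):
x' = -3 + 4 = 1
y' = 4 + -1 = 3
Result: (1, 3)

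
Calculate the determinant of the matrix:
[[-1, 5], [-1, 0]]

For a 2×2 matrix [[a, b], [c, d]], det = ad - bc
det = (-1)(0) - (5)(-1) = 0 - -5 = 5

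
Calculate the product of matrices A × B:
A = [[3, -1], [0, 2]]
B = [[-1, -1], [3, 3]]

Matrix multiplication:
C[0][0] = 3×-1 + -1×3 = -6
C[0][1] = 3×-1 + -1×3 = -6
C[1][0] = 0×-1 + 2×3 = 6
C[1][1] = 0×-1 + 2×3 = 6
Result: [[-6, -6], [6, 6]]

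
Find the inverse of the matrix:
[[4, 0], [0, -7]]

For [[a,b],[c,d]], inverse = (1/det)·[[d,-b],[-c,a]]
det = (4)(-7) - (0)(0) = -28 - 0 = -28
Inverse = (1/-28)·[[-7, 0], [0, 4]]
= [[1/4, 0], [0, -1/7]]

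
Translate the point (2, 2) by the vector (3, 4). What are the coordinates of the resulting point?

Translation by (3, 4) (homogeneous matrix [[1, 0, 3], [0, 1, 4], [0, 0, 1]]):
x' = 2 + 3 = 5
y' = 2 + 4 = 6
Result: (5, 6)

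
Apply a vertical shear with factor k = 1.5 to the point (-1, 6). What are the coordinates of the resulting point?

Shear matrix for vertical shear with factor k = 1.5:
[[1, 0], [1.50, 1]]
Result: (-1, 6) → (-1, 4.5)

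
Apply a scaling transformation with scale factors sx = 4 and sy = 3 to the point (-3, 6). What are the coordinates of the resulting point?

Scaling matrix:
[[4, 0], [0, 3]]
Result: (-3 × 4, 6 × 3) = (-12, 18)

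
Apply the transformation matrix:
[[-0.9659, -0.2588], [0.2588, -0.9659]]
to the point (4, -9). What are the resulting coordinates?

Matrix multiplication:
[[-0.9659, -0.2588], [0.2588, -0.9659]] × [4, -9]ᵀ
= [(-0.9659)(4) + (-0.2588)(-9), (0.2588)(4) + (-0.9659)(-9)]ᵀ
= [-1.5344, 9.7283]ᵀ
Result: (-1.5344, 9.7283)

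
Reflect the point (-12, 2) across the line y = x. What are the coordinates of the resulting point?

Reflection across line y = x: (-12, 2) → (2, -12)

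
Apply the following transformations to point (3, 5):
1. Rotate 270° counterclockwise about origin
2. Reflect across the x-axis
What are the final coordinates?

Step 1: Rotate 270° → (5, -3)
Step 2: Reflect across x-axis → (5, 3)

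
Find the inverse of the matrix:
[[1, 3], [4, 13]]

For [[a,b],[c,d]], inverse = (1/det)·[[d,-b],[-c,a]]
det = (1)(13) - (3)(4) = 13 - 12 = 1
Inverse = [[13, -3], [-4, 1]]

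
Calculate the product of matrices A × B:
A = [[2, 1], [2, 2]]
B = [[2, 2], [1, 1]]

Matrix multiplication:
C[0][0] = 2×2 + 1×1 = 5
C[0][1] = 2×2 + 1×1 = 5
C[1][0] = 2×2 + 2×1 = 6
C[1][1] = 2×2 + 2×1 = 6
Result: [[5, 5], [6, 6]]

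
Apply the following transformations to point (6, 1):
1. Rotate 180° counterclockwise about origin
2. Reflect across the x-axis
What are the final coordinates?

Step 1: Rotate 180° → (-6, -1)
Step 2: Reflect across x-axis → (-6, 1)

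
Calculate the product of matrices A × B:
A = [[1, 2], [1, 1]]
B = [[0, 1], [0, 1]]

Matrix multiplication:
C[0][0] = 1×0 + 2×0 = 0
C[0][1] = 1×1 + 2×1 = 3
C[1][0] = 1×0 + 1×0 = 0
C[1][1] = 1×1 + 1×1 = 2
Result: [[0, 3], [0, 2]]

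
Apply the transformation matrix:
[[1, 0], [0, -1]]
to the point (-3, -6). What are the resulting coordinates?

Matrix multiplication:
[[1, 0], [0, -1]] × [-3, -6]ᵀ
= [(1)(-3) + (0)(-6), (0)(-3) + (-1)(-6)]ᵀ
= [-3, 6]ᵀ
Result: (-3, 6)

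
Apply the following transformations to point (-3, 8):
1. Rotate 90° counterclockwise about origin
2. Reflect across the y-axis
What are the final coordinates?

Step 1: Rotate 90° → (-8, -3)
Step 2: Reflect across y-axis → (8, -3)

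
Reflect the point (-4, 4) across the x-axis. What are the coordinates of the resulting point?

Reflection across x-axis: (-4, 4) → (-4, -4)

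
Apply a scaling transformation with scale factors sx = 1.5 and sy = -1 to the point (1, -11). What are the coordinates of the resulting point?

Scaling matrix:
[[1.50, 0], [0, -1]]
Result: (1 × 1.5, -11 × -1) = (1.5, 11)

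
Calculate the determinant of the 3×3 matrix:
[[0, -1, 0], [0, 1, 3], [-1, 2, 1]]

Expansion along first row:
det = 0·det([[1,3],[2,1]]) - -1·det([[0,3],[-1,1]]) + 0·det([[0,1],[-1,2]])
    = 0·(1·1 - 3·2) - -1·(0·1 - 3·-1) + 0·(0·2 - 1·-1)
    = 0·-5 - -1·3 + 0·1
    = 0 + 3 + 0 = 3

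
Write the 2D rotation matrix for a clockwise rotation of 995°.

Rotation matrix formula: [[cos θ, -sin θ], [sin θ, cos θ]]
A clockwise rotation by 995° is equivalent to a counterclockwise rotation by -995°.
For θ = -995°:
cos(-995°) = 0.0872
sin(-995°) = 0.9962
Result: [[0.0872, -0.9962], [0.9962, 0.0872]]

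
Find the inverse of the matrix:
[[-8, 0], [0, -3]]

For [[a,b],[c,d]], inverse = (1/det)·[[d,-b],[-c,a]]
det = (-8)(-3) - (0)(0) = 24 - 0 = 24
Inverse = (1/24)·[[-3, 0], [0, -8]]
= [[-1/8, 0], [0, -1/3]]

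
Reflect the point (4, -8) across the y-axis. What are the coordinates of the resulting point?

Reflection across y-axis: (4, -8) → (-4, -8)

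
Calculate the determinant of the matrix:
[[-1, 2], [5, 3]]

For a 2×2 matrix [[a, b], [c, d]], det = ad - bc
det = (-1)(3) - (2)(5) = -3 - 10 = -13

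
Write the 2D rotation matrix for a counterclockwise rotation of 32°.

Rotation matrix formula: [[cos θ, -sin θ], [sin θ, cos θ]]
For θ = 32°:
cos(32°) = 0.8480
sin(32°) = 0.5299
Result: [[0.8480, -0.5299], [0.5299, 0.8480]]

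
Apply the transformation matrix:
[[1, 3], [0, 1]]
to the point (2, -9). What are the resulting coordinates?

Matrix multiplication:
[[1, 3], [0, 1]] × [2, -9]ᵀ
= [(1)(2) + (3)(-9), (0)(2) + (1)(-9)]ᵀ
= [-25, -9]ᵀ
Result: (-25, -9)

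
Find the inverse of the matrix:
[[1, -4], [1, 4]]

For [[a,b],[c,d]], inverse = (1/det)·[[d,-b],[-c,a]]
det = (1)(4) - (-4)(1) = 4 - -4 = 8
Inverse = (1/8)·[[4, 4], [-1, 1]]
= [[1/2, 1/2], [-1/8, 1/8]]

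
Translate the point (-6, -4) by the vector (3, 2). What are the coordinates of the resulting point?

Translation by (3, 2) (homogeneous matrix [[1, 0, 3], [0, 1, 2], [0, 0, 1]]):
x' = -6 + 3 = -3
y' = -4 + 2 = -2
Result: (-3, -2)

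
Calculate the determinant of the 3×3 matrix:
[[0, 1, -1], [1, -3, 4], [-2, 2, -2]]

Expansion along first row:
det = 0·det([[-3,4],[2,-2]]) - 1·det([[1,4],[-2,-2]]) + -1·det([[1,-3],[-2,2]])
    = 0·(-3·-2 - 4·2) - 1·(1·-2 - 4·-2) + -1·(1·2 - -3·-2)
    = 0·-2 - 1·6 + -1·-4
    = 0 + -6 + 4 = -2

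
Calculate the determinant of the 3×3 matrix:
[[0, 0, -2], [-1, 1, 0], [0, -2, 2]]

Expansion along first row:
det = 0·det([[1,0],[-2,2]]) - 0·det([[-1,0],[0,2]]) + -2·det([[-1,1],[0,-2]])
    = 0·(1·2 - 0·-2) - 0·(-1·2 - 0·0) + -2·(-1·-2 - 1·0)
    = 0·2 - 0·-2 + -2·2
    = 0 + 0 + -4 = -4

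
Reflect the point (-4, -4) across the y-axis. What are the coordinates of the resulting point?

Reflection across y-axis: (-4, -4) → (4, -4)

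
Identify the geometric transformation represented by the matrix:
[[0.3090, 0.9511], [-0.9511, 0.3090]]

This matrix represents: rotation by 288° counterclockwise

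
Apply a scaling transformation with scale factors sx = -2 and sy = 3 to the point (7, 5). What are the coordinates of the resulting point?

Scaling matrix:
[[-2, 0], [0, 3]]
Result: (7 × -2, 5 × 3) = (-14, 15)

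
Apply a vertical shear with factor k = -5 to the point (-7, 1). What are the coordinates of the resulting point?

Shear matrix for vertical shear with factor k = -5:
[[1, 0], [-5, 1]]
Result: (-7, 1) → (-7, 36)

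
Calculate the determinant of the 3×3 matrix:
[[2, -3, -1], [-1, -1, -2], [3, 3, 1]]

Expansion along first row:
det = 2·det([[-1,-2],[3,1]]) - -3·det([[-1,-2],[3,1]]) + -1·det([[-1,-1],[3,3]])
    = 2·(-1·1 - -2·3) - -3·(-1·1 - -2·3) + -1·(-1·3 - -1·3)
    = 2·5 - -3·5 + -1·0
    = 10 + 15 + 0 = 25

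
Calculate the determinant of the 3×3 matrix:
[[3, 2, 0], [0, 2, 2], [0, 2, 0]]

Expansion along first row:
det = 3·det([[2,2],[2,0]]) - 2·det([[0,2],[0,0]]) + 0·det([[0,2],[0,2]])
    = 3·(2·0 - 2·2) - 2·(0·0 - 2·0) + 0·(0·2 - 2·0)
    = 3·-4 - 2·0 + 0·0
    = -12 + 0 + 0 = -12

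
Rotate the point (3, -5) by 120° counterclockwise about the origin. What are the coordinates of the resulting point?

Rotation matrix for 120°: [[cos 120°, -sin 120°], [sin 120°, cos 120°]] ≈ [[-0.500000, -0.866025], [0.866025, -0.500000]]
[[-0.500000, -0.866025], [0.866025, -0.500000]] × [3, -5]ᵀ ≈ [2.8301, 5.0981]ᵀ
Result: (2.8301, 5.0981)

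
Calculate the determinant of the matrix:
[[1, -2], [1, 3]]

For a 2×2 matrix [[a, b], [c, d]], det = ad - bc
det = (1)(3) - (-2)(1) = 3 - -2 = 5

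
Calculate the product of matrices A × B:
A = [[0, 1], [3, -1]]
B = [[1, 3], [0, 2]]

Matrix multiplication:
C[0][0] = 0×1 + 1×0 = 0
C[0][1] = 0×3 + 1×2 = 2
C[1][0] = 3×1 + -1×0 = 3
C[1][1] = 3×3 + -1×2 = 7
Result: [[0, 2], [3, 7]]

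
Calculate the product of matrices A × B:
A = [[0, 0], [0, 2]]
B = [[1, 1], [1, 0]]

Matrix multiplication:
C[0][0] = 0×1 + 0×1 = 0
C[0][1] = 0×1 + 0×0 = 0
C[1][0] = 0×1 + 2×1 = 2
C[1][1] = 0×1 + 2×0 = 0
Result: [[0, 0], [2, 0]]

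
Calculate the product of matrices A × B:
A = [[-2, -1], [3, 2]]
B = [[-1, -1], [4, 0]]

Matrix multiplication:
C[0][0] = -2×-1 + -1×4 = -2
C[0][1] = -2×-1 + -1×0 = 2
C[1][0] = 3×-1 + 2×4 = 5
C[1][1] = 3×-1 + 2×0 = -3
Result: [[-2, 2], [5, -3]]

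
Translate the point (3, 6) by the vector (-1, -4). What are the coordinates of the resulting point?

Translation by (-1, -4) (homogeneous matrix [[1, 0, -1], [0, 1, -4], [0, 0, 1]]):
x' = 3 + -1 = 2
y' = 6 + -4 = 2
Result: (2, 2)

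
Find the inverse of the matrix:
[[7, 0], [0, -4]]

For [[a,b],[c,d]], inverse = (1/det)·[[d,-b],[-c,a]]
det = (7)(-4) - (0)(0) = -28 - 0 = -28
Inverse = (1/-28)·[[-4, 0], [0, 7]]
= [[1/7, 0], [0, -1/4]]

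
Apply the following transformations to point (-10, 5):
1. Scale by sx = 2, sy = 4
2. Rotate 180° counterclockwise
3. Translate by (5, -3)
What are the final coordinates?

Step 1: Scale → (-20, 20)
Step 2: Rotate 180° → (20, -20)
Step 3: Translate → (25, -23)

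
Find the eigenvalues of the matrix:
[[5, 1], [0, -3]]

Characteristic equation: det(A - λI) = 0
λ² - (trace)λ + (det) = 0
trace = 5 + -3 = 2, det = (5)(-3) - (1)(0) = -15
λ² - (2)λ + (-15) = 0
λ = (2 ± √((2)² - 4·(-15))) / 2 = (2 ± √64) / 2
Solving: λ = -3, 5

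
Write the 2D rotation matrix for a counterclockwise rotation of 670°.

Rotation matrix formula: [[cos θ, -sin θ], [sin θ, cos θ]]
For θ = 670°:
cos(670°) = 0.6428
sin(670°) = -0.7660
Result: [[0.6428, 0.7660], [-0.7660, 0.6428]]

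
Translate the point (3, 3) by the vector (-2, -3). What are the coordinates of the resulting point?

Translation by (-2, -3) (homogeneous matrix [[1, 0, -2], [0, 1, -3], [0, 0, 1]]):
x' = 3 + -2 = 1
y' = 3 + -3 = 0
Result: (1, 0)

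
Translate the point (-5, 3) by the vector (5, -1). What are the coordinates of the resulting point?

Translation by (5, -1) (homogeneous matrix [[1, 0, 5], [0, 1, -1], [0, 0, 1]]):
x' = -5 + 5 = 0
y' = 3 + -1 = 2
Result: (0, 2)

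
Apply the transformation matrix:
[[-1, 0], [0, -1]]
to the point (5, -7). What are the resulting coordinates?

Matrix multiplication:
[[-1, 0], [0, -1]] × [5, -7]ᵀ
= [(-1)(5) + (0)(-7), (0)(5) + (-1)(-7)]ᵀ
= [-5, 7]ᵀ
Result: (-5, 7)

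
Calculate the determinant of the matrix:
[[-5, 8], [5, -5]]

For a 2×2 matrix [[a, b], [c, d]], det = ad - bc
det = (-5)(-5) - (8)(5) = 25 - 40 = -15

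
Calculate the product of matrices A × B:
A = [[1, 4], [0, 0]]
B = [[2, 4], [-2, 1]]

Matrix multiplication:
C[0][0] = 1×2 + 4×-2 = -6
C[0][1] = 1×4 + 4×1 = 8
C[1][0] = 0×2 + 0×-2 = 0
C[1][1] = 0×4 + 0×1 = 0
Result: [[-6, 8], [0, 0]]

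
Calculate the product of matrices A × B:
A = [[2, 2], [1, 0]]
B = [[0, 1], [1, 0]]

Matrix multiplication:
C[0][0] = 2×0 + 2×1 = 2
C[0][1] = 2×1 + 2×0 = 2
C[1][0] = 1×0 + 0×1 = 0
C[1][1] = 1×1 + 0×0 = 1
Result: [[2, 2], [0, 1]]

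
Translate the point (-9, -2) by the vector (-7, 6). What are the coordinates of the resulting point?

Translation by (-7, 6) (homogeneous matrix [[1, 0, -7], [0, 1, 6], [0, 0, 1]]):
x' = -9 + -7 = -16
y' = -2 + 6 = 4
Result: (-16, 4)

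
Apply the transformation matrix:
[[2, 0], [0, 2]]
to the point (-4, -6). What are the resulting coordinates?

Matrix multiplication:
[[2, 0], [0, 2]] × [-4, -6]ᵀ
= [(2)(-4) + (0)(-6), (0)(-4) + (2)(-6)]ᵀ
= [-8, -12]ᵀ
Result: (-8, -12)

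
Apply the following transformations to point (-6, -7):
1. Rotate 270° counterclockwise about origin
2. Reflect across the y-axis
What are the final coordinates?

Step 1: Rotate 270° → (-7, 6)
Step 2: Reflect across y-axis → (7, 6)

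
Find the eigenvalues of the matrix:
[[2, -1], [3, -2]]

Characteristic equation: det(A - λI) = 0
λ² - (trace)λ + (det) = 0
trace = 2 + -2 = 0, det = (2)(-2) - (-1)(3) = -1
λ² - (0)λ + (-1) = 0
λ = (0 ± √((0)² - 4·(-1))) / 2 = (0 ± √4) / 2
Solving: λ = -1, 1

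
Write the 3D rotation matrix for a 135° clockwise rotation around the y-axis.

Rotation matrix for clockwise 135° around y-axis:
A clockwise rotation by 135° is a counterclockwise rotation by -135°.
cos(-135°) = -√2/2, sin(-135°) = -√2/2
Result: [[-√2/2, 0, -√2/2], [0, 1, 0], [√2/2, 0, -√2/2]]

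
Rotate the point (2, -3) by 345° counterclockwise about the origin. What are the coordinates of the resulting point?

Rotation matrix for 345°: [[cos 345°, -sin 345°], [sin 345°, cos 345°]] ≈ [[0.965926, 0.258819], [-0.258819, 0.965926]]
[[0.965926, 0.258819], [-0.258819, 0.965926]] × [2, -3]ᵀ ≈ [1.1554, -3.4154]ᵀ
Result: (1.1554, -3.4154)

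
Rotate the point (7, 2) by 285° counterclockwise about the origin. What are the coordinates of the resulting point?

Rotation matrix for 285°: [[cos 285°, -sin 285°], [sin 285°, cos 285°]] ≈ [[0.258819, 0.965926], [-0.965926, 0.258819]]
[[0.258819, 0.965926], [-0.965926, 0.258819]] × [7, 2]ᵀ ≈ [3.7436, -6.2438]ᵀ
Result: (3.7436, -6.2438)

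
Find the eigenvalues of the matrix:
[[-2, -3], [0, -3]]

Characteristic equation: det(A - λI) = 0
λ² - (trace)λ + (det) = 0
trace = -2 + -3 = -5, det = (-2)(-3) - (-3)(0) = 6
λ² - (-5)λ + (6) = 0
λ = (-5 ± √((-5)² - 4·(6))) / 2 = (-5 ± √1) / 2
Solving: λ = -3, -2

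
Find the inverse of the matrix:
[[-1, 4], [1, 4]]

For [[a,b],[c,d]], inverse = (1/det)·[[d,-b],[-c,a]]
det = (-1)(4) - (4)(1) = -4 - 4 = -8
Inverse = (1/-8)·[[4, -4], [-1, -1]]
= [[-1/2, 1/2], [1/8, 1/8]]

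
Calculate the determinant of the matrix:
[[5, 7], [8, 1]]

For a 2×2 matrix [[a, b], [c, d]], det = ad - bc
det = (5)(1) - (7)(8) = 5 - 56 = -51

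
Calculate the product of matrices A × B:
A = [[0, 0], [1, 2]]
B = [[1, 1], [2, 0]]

Matrix multiplication:
C[0][0] = 0×1 + 0×2 = 0
C[0][1] = 0×1 + 0×0 = 0
C[1][0] = 1×1 + 2×2 = 5
C[1][1] = 1×1 + 2×0 = 1
Result: [[0, 0], [5, 1]]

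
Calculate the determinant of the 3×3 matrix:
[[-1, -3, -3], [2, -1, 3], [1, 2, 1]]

Expansion along first row:
det = -1·det([[-1,3],[2,1]]) - -3·det([[2,3],[1,1]]) + -3·det([[2,-1],[1,2]])
    = -1·(-1·1 - 3·2) - -3·(2·1 - 3·1) + -3·(2·2 - -1·1)
    = -1·-7 - -3·-1 + -3·5
    = 7 + -3 + -15 = -11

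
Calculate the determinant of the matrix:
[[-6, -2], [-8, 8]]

For a 2×2 matrix [[a, b], [c, d]], det = ad - bc
det = (-6)(8) - (-2)(-8) = -48 - 16 = -64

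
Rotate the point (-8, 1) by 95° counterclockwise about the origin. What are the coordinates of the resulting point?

Rotation matrix for 95°: [[cos 95°, -sin 95°], [sin 95°, cos 95°]] ≈ [[-0.087156, -0.996195], [0.996195, -0.087156]]
[[-0.087156, -0.996195], [0.996195, -0.087156]] × [-8, 1]ᵀ ≈ [-0.2989, -8.0567]ᵀ
Result: (-0.2989, -8.0567)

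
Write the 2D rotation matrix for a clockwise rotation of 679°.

Rotation matrix formula: [[cos θ, -sin θ], [sin θ, cos θ]]
A clockwise rotation by 679° is equivalent to a counterclockwise rotation by -679°.
For θ = -679°:
cos(-679°) = 0.7547
sin(-679°) = 0.6561
Result: [[0.7547, -0.6561], [0.6561, 0.7547]]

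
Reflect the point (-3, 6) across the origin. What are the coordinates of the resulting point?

Reflection across origin: (-3, 6) → (3, -6)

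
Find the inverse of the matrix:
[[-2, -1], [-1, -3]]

For [[a,b],[c,d]], inverse = (1/det)·[[d,-b],[-c,a]]
det = (-2)(-3) - (-1)(-1) = 6 - 1 = 5
Inverse = (1/5)·[[-3, 1], [1, -2]]
= [[-3/5, 1/5], [1/5, -2/5]]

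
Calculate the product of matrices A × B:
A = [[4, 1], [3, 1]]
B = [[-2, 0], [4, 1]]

Matrix multiplication:
C[0][0] = 4×-2 + 1×4 = -4
C[0][1] = 4×0 + 1×1 = 1
C[1][0] = 3×-2 + 1×4 = -2
C[1][1] = 3×0 + 1×1 = 1
Result: [[-4, 1], [-2, 1]]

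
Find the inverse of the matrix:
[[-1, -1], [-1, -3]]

For [[a,b],[c,d]], inverse = (1/det)·[[d,-b],[-c,a]]
det = (-1)(-3) - (-1)(-1) = 3 - 1 = 2
Inverse = (1/2)·[[-3, 1], [1, -1]]
= [[-3/2, 1/2], [1/2, -1/2]]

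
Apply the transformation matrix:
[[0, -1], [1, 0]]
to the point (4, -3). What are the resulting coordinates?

Matrix multiplication:
[[0, -1], [1, 0]] × [4, -3]ᵀ
= [(0)(4) + (-1)(-3), (1)(4) + (0)(-3)]ᵀ
= [3, 4]ᵀ
Result: (3, 4)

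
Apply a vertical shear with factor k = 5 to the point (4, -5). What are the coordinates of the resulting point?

Shear matrix for vertical shear with factor k = 5:
[[1, 0], [5, 1]]
Result: (4, -5) → (4, 15)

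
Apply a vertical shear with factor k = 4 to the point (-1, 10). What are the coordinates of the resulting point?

Shear matrix for vertical shear with factor k = 4:
[[1, 0], [4, 1]]
Result: (-1, 10) → (-1, 6)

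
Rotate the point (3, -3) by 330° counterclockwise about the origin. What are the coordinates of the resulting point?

Rotation matrix for 330°: [[cos 330°, -sin 330°], [sin 330°, cos 330°]] ≈ [[0.866025, 0.500000], [-0.500000, 0.866025]]
[[0.866025, 0.500000], [-0.500000, 0.866025]] × [3, -3]ᵀ ≈ [1.0981, -4.0981]ᵀ
Result: (1.0981, -4.0981)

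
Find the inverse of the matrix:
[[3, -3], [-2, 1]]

For [[a,b],[c,d]], inverse = (1/det)·[[d,-b],[-c,a]]
det = (3)(1) - (-3)(-2) = 3 - 6 = -3
Inverse = (1/-3)·[[1, 3], [2, 3]]
= [[-1/3, -1], [-2/3, -1]]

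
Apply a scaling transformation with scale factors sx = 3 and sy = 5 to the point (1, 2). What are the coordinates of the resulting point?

Scaling matrix:
[[3, 0], [0, 5]]
Result: (1 × 3, 2 × 5) = (3, 10)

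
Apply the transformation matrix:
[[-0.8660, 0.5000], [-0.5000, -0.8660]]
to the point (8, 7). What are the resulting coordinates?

Matrix multiplication:
[[-0.8660, 0.5000], [-0.5000, -0.8660]] × [8, 7]ᵀ
= [(-0.8660)(8) + (0.5000)(7), (-0.5000)(8) + (-0.8660)(7)]ᵀ
= [-3.4280, -10.0620]ᵀ
Result: (-3.4280, -10.0620)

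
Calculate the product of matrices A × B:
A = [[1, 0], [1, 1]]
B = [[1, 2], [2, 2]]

Matrix multiplication:
C[0][0] = 1×1 + 0×2 = 1
C[0][1] = 1×2 + 0×2 = 2
C[1][0] = 1×1 + 1×2 = 3
C[1][1] = 1×2 + 1×2 = 4
Result: [[1, 2], [3, 4]]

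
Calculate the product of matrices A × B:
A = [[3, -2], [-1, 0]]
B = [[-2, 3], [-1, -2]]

Matrix multiplication:
C[0][0] = 3×-2 + -2×-1 = -4
C[0][1] = 3×3 + -2×-2 = 13
C[1][0] = -1×-2 + 0×-1 = 2
C[1][1] = -1×3 + 0×-2 = -3
Result: [[-4, 13], [2, -3]]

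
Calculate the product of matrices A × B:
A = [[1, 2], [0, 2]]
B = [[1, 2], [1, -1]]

Matrix multiplication:
C[0][0] = 1×1 + 2×1 = 3
C[0][1] = 1×2 + 2×-1 = 0
C[1][0] = 0×1 + 2×1 = 2
C[1][1] = 0×2 + 2×-1 = -2
Result: [[3, 0], [2, -2]]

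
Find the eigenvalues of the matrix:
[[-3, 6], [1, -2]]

Characteristic equation: det(A - λI) = 0
λ² - (trace)λ + (det) = 0
trace = -3 + -2 = -5, det = (-3)(-2) - (6)(1) = 0
λ² - (-5)λ + (0) = 0
λ = (-5 ± √((-5)² - 4·(0))) / 2 = (-5 ± √25) / 2
Solving: λ = -5, 0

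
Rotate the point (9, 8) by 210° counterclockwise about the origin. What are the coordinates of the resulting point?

Rotation matrix for 210°: [[cos 210°, -sin 210°], [sin 210°, cos 210°]] ≈ [[-0.866025, 0.500000], [-0.500000, -0.866025]]
[[-0.866025, 0.500000], [-0.500000, -0.866025]] × [9, 8]ᵀ ≈ [-3.7942, -11.4282]ᵀ
Result: (-3.7942, -11.4282)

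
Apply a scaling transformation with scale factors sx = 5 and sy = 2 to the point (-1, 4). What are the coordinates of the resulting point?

Scaling matrix:
[[5, 0], [0, 2]]
Result: (-1 × 5, 4 × 2) = (-5, 8)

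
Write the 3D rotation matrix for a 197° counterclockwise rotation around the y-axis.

Rotation matrix for counterclockwise 197° around y-axis:
cos(197°) = -0.9563, sin(197°) = -0.2924
Result: [[-0.9563, 0, -0.2924], [0, 1, 0], [0.2924, 0, -0.9563]]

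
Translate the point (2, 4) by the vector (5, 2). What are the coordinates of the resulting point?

Translation by (5, 2) (homogeneous matrix [[1, 0, 5], [0, 1, 2], [0, 0, 1]]):
x' = 2 + 5 = 7
y' = 4 + 2 = 6
Result: (7, 6)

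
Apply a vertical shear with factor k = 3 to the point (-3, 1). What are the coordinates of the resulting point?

Shear matrix for vertical shear with factor k = 3:
[[1, 0], [3, 1]]
Result: (-3, 1) → (-3, -8)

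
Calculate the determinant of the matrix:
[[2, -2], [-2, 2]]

For a 2×2 matrix [[a, b], [c, d]], det = ad - bc
det = (2)(2) - (-2)(-2) = 4 - 4 = 0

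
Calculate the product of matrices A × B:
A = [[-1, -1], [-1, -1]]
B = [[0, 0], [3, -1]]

Matrix multiplication:
C[0][0] = -1×0 + -1×3 = -3
C[0][1] = -1×0 + -1×-1 = 1
C[1][0] = -1×0 + -1×3 = -3
C[1][1] = -1×0 + -1×-1 = 1
Result: [[-3, 1], [-3, 1]]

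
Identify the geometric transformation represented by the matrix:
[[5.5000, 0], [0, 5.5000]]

This matrix represents: uniform scaling by factor 5.5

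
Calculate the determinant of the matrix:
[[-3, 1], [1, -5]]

For a 2×2 matrix [[a, b], [c, d]], det = ad - bc
det = (-3)(-5) - (1)(1) = 15 - 1 = 14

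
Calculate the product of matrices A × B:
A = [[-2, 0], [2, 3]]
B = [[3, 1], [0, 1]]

Matrix multiplication:
C[0][0] = -2×3 + 0×0 = -6
C[0][1] = -2×1 + 0×1 = -2
C[1][0] = 2×3 + 3×0 = 6
C[1][1] = 2×1 + 3×1 = 5
Result: [[-6, -2], [6, 5]]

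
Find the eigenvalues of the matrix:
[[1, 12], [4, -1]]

Characteristic equation: det(A - λI) = 0
λ² - (trace)λ + (det) = 0
trace = 1 + -1 = 0, det = (1)(-1) - (12)(4) = -49
λ² - (0)λ + (-49) = 0
λ = (0 ± √((0)² - 4·(-49))) / 2 = (0 ± √196) / 2
Solving: λ = -7, 7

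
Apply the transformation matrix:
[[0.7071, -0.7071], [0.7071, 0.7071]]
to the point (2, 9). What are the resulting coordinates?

Matrix multiplication:
[[0.7071, -0.7071], [0.7071, 0.7071]] × [2, 9]ᵀ
= [(0.7071)(2) + (-0.7071)(9), (0.7071)(2) + (0.7071)(9)]ᵀ
= [-4.9497, 7.7781]ᵀ
Result: (-4.9497, 7.7781)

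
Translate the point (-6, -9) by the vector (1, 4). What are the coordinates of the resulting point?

Translation by (1, 4) (homogeneous matrix [[1, 0, 1], [0, 1, 4], [0, 0, 1]]):
x' = -6 + 1 = -5
y' = -9 + 4 = -5
Result: (-5, -5)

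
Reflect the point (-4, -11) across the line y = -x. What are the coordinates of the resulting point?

Reflection across line y = -x: (-4, -11) → (11, 4)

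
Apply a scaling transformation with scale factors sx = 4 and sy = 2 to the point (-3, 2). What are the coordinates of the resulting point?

Scaling matrix:
[[4, 0], [0, 2]]
Result: (-3 × 4, 2 × 2) = (-12, 4)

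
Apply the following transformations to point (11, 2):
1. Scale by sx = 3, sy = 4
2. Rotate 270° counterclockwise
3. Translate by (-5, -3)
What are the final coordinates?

Step 1: Scale → (33, 8)
Step 2: Rotate 270° → (8, -33)
Step 3: Translate → (3, -36)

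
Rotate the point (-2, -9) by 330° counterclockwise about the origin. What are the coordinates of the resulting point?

Rotation matrix for 330°: [[cos 330°, -sin 330°], [sin 330°, cos 330°]] ≈ [[0.866025, 0.500000], [-0.500000, 0.866025]]
[[0.866025, 0.500000], [-0.500000, 0.866025]] × [-2, -9]ᵀ ≈ [-6.2321, -6.7942]ᵀ
Result: (-6.2321, -6.7942)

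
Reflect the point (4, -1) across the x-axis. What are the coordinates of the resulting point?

Reflection across x-axis: (4, -1) → (4, 1)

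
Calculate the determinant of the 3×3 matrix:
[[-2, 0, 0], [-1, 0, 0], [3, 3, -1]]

Expansion along first row:
det = -2·det([[0,0],[3,-1]]) - 0·det([[-1,0],[3,-1]]) + 0·det([[-1,0],[3,3]])
    = -2·(0·-1 - 0·3) - 0·(-1·-1 - 0·3) + 0·(-1·3 - 0·3)
    = -2·0 - 0·1 + 0·-3
    = 0 + 0 + 0 = 0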